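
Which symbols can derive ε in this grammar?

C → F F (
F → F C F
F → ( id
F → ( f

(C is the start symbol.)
None

There are no ε-productions, so no non-terminal can derive ε.
No non-terminals are nullable.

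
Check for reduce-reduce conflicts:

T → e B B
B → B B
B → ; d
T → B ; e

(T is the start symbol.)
A reduce-reduce conflict occurs when an LR(0) state has two complete items [A → α .] and [B → β .] — both call for a reduction, and with no lookahead the parser cannot choose between them.

Augment with T' → T and build the canonical LR(0) collection (I0 = CLOSURE({[T' → . T]}), then GOTO on every symbol after a dot until no new states appear). It has 11 states:
  I0: { [B → . ; d], [B → . B B], [T → . B ; e], [T → . e B B], [T' → . T] }  — shift
  I1: { [B → ; . d] }  — shift
  I2: { [B → . ; d], [B → . B B], [B → B . B], [T → B . ; e] }  — shift
  I3: { [T' → T .] }  — accept
  I4: { [B → . ; d], [B → . B B], [T → e . B B] }  — shift
  I5: { [B → . ; d], [B → . B B], [B → B . B], [T → e B . B] }  — shift
  I6: { [B → . ; d], [B → . B B], [B → B . B], [B → B B .], [T → e B B .] }  — shift, 2 reduces
  I7: { [B → . ; d], [B → . B B], [B → B . B], [B → B B .] }  — shift, reduce
  I8: { [B → ; . d], [T → B ; . e] }  — shift
  I9: { [B → ; d .] }  — reduce
  I10: { [T → B ; e .] }  — reduce

I6 contains complete items [B → B B .], [T → e B B .] — reduce-reduce conflict.

Answer: Yes — I6: [B → B B .] vs [T → e B B .]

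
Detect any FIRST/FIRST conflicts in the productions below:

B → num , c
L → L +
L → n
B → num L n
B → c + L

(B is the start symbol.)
A FIRST/FIRST conflict occurs when two productions N → α and N → β for the same non-terminal have FIRST(α) ∩ FIRST(β) ≠ ∅ (with ε ∈ FIRST of a nullable right-hand side, so two nullable alternatives also conflict).

FIRST sets of the non-terminals at (or reachable through a nullable prefix from) the front of some alternative:
  FIRST(L) = { 'n' }

Productions for B:
  B → num , c: FIRST = { 'num' }
  B → num L n: FIRST = { 'num' }
  B → c + L: FIRST = { 'c' }
Productions for L:
  L → L +: FIRST = { 'n' }
  L → n: FIRST = { 'n' }

Conflict for B: B → num , c and B → num L n
  Overlap: { 'num' }
Conflict for L: L → L + and L → n
  Overlap: { 'n' }

Answer: Yes. B → num ',' c / B → num L n on { 'num' }; L → L '+' / L → n on { 'n' }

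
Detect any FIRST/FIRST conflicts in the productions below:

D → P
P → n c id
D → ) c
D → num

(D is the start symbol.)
A FIRST/FIRST conflict occurs when two productions N → α and N → β for the same non-terminal have FIRST(α) ∩ FIRST(β) ≠ ∅ (with ε ∈ FIRST of a nullable right-hand side, so two nullable alternatives also conflict).

FIRST sets of the non-terminals at (or reachable through a nullable prefix from) the front of some alternative:
  FIRST(P) = { 'n' }

Productions for D:
  D → P: FIRST = { 'n' }
  D → ) c: FIRST = { ')' }
  D → num: FIRST = { 'num' }
P has only one production, so no FIRST/FIRST conflict is possible there.

All alternatives of each non-terminal have pairwise disjoint FIRST sets.

Answer: No FIRST/FIRST conflicts.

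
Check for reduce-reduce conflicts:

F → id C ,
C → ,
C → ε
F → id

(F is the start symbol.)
Augment with F' → F and build the canonical LR(0) collection (I0 = CLOSURE({[F' → . F]}), then GOTO on every symbol after a dot until no new states appear). It has 6 states:
  I0: { [F → . id C ,], [F → . id], [F' → . F] }  — shift
  I1: { [F' → F .] }  — accept
  I2: { [C → . ,], [C → .], [F → id . C ,], [F → id .] }  — shift, 2 reduces
  I3: { [C → , .] }  — reduce
  I4: { [F → id C . ,] }  — shift
  I5: { [F → id C , .] }  — reduce

I2 contains complete items [C → .], [F → id .] — reduce-reduce conflict.

Answer: Yes — I2: [C → .] vs [F → id .]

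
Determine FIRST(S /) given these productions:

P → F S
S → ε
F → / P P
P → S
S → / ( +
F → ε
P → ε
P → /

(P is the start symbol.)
{ '/' }

FIRST sets of the non-terminals involved (from the grammar, by fixed-point iteration):
  FIRST(S) = { '/', ε }

To compute FIRST(S /), process the symbols left to right:
Symbol S is a non-terminal. Add FIRST(S) \ {ε} = { '/' }
S is nullable (ε ∈ FIRST(S)), continue to the next symbol.
Symbol / is a terminal. Add '/' and stop.
FIRST(S /) = { '/' }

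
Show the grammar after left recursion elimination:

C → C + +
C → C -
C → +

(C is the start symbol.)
C → + C'
C' → + + C'
C' → - C'
C' → ε

C is directly left-recursive. The standard transformation for
  A → A α₁ | ... | A α_m | β₁ | ... | β_n
is
  A  → β₁ A' | ... | β_n A'
  A' → α₁ A' | ... | α_m A' | ε

C → + becomes C → + C'
C → C + + becomes C' → + + C'
C → C - becomes C' → - C'
Add C' → ε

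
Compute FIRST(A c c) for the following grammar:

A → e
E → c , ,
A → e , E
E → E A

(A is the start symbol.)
FIRST sets of the non-terminals involved (from the grammar, by fixed-point iteration):
  FIRST(A) = { 'e' }

To compute FIRST(A c c), process the symbols left to right:
Symbol A is a non-terminal. Add FIRST(A) \ {ε} = { 'e' }
A is not nullable (ε ∉ FIRST(A)), so stop here.
FIRST(A c c) = { 'e' }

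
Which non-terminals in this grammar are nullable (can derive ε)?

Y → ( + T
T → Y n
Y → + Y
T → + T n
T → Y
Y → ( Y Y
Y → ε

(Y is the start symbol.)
{ 'T', 'Y' }

ε-productions: Y → ε
So Y is immediately nullable.
T → Y: every symbol on the right is nullable, so T is nullable too.
Every non-terminal is now nullable.
Nullable = { 'T', 'Y' }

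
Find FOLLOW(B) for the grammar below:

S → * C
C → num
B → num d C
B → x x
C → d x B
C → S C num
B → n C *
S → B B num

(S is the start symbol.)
{ $, '*', 'd', 'n', 'num', 'x' }

In C → d x B: B is at the end, add FOLLOW(C)
In S → B B num: B is followed by B num, add FIRST(B num) \ {ε} = { 'n', 'num', 'x' }
In S → B B num: B is followed by num, add FIRST(num) \ {ε} = { 'num' }

The FOLLOW sets referred to above (computed the same way, to a fixed point):
  FOLLOW(C) = { $, '*', 'd', 'n', 'num', 'x' }

Taking the union: FOLLOW(B) = { $, '*', 'd', 'n', 'num', 'x' }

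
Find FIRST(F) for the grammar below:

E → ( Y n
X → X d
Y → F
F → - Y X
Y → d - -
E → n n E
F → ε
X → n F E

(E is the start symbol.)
To compute FIRST(F), examine every production with F on the left-hand side, reading each right-hand side left to right until a non-nullable symbol is reached.

From F → - Y X:
  - '-' is a terminal: add '-' and stop
From F → ε:
  - ε-production, so ε ∈ FIRST(F)

Collecting: FIRST(F) = { '-', ε }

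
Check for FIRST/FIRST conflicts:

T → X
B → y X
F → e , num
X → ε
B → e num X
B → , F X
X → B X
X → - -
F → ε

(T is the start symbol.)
No FIRST/FIRST conflicts.

A FIRST/FIRST conflict occurs when two productions N → α and N → β for the same non-terminal have FIRST(α) ∩ FIRST(β) ≠ ∅ (with ε ∈ FIRST of a nullable right-hand side, so two nullable alternatives also conflict).

FIRST sets of the non-terminals at (or reachable through a nullable prefix from) the front of some alternative:
  FIRST(B) = { ',', 'e', 'y' }

Productions for B:
  B → y X: FIRST = { 'y' }
  B → e num X: FIRST = { 'e' }
  B → , F X: FIRST = { ',' }
Productions for F:
  F → e , num: FIRST = { 'e' }
  F → ε: FIRST = { ε }
Productions for X:
  X → ε: FIRST = { ε }
  X → B X: FIRST = { ',', 'e', 'y' }
  X → - -: FIRST = { '-' }
T has only one production, so no FIRST/FIRST conflict is possible there.

All alternatives of each non-terminal have pairwise disjoint FIRST sets.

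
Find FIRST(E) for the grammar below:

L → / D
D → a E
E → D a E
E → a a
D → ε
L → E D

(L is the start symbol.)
FIRST sets of the other non-terminals involved (by the same procedure, iterated to a fixed point):
  FIRST(D) = { 'a', ε }

From E → D a E:
  - D is a non-terminal: add FIRST(D) \ {ε} = { 'a' }
    D is nullable, so continue to the next symbol
  - a is a terminal: add 'a' and stop
From E → a a:
  - a is a terminal: add 'a' and stop

Collecting: FIRST(E) = { 'a' }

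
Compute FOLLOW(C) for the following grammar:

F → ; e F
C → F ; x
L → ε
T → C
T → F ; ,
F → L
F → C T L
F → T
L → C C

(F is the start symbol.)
{ $, ';' }

To compute FOLLOW(C), find every occurrence of C on a right-hand side N → α C β: add FIRST(β) \ {ε}, and if β is empty or nullable also add FOLLOW(N). Iterate to a fixed point.

In T → C: C is at the end, add FOLLOW(T)
In F → C T L: C is followed by T L, add FIRST(T L) \ {ε} = { ';' }
In L → C C: C is followed by C, add FIRST(C) \ {ε} = { ';' }
In L → C C: C is at the end, add FOLLOW(L)

The FOLLOW sets referred to above (computed the same way, to a fixed point):
  FOLLOW(T) = { $, ';' }
  FOLLOW(L) = { $, ';' }

Taking the union: FOLLOW(C) = { $, ';' }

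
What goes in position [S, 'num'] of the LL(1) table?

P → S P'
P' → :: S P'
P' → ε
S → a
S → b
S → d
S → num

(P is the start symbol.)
S → num

To find M[S, 'num'], we find productions for S where 'num' is in the predict set (PREDICT(N → α) = (FIRST(α) \ {ε}) ∪ (FOLLOW(N) if α ⇒* ε)).

S → a: PREDICT = { 'a' }
S → b: PREDICT = { 'b' }
S → d: PREDICT = { 'd' }
S → num: PREDICT = { 'num' }
  'num' is in predict set, so this production goes in M[S, 'num']

M[S, 'num'] = S → num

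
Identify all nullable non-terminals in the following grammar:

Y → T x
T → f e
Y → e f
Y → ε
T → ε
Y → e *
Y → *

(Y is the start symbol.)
A non-terminal is nullable if it can derive ε (the empty string): either it has an ε-production, or it has a production whose right-hand side consists entirely of nullable non-terminals.

ε-productions: Y → ε, T → ε
So Y, T are immediately nullable.
Every non-terminal is now nullable.
Nullable = { 'T', 'Y' }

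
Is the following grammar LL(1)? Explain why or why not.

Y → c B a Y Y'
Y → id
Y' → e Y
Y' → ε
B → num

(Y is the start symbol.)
Relevant sets:
  FOLLOW(Y') = { $, 'e' }

For Y:
  PREDICT(Y → c B a Y Y') = { 'c' }
  PREDICT(Y → id) = { 'id' }
For Y':
  PREDICT(Y' → e Y) = { 'e' }
  PREDICT(Y' → ε) = { $, 'e' }
B has a single production, so nothing to check there.

Conflict found: Predict set conflict for Y': { 'e' }
The grammar is NOT LL(1).

Answer: No. Predict set conflict for Y': { 'e' }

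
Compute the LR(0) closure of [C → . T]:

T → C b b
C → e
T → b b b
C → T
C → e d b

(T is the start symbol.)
{ [C → . T], [C → . e d b], [C → . e], [T → . C b b], [T → . b b b] }

To compute CLOSURE, for each item [A → α.Bβ] where B is a non-terminal, add [B → .γ] for all productions B → γ; repeat for the newly added items until nothing changes.

Start with: [C → . T]
  [C → . T] has the dot before T: add [T → . C b b], [T → . b b b]
  [T → . C b b] has the dot before C: add [C → . e], [C → . e d b]
No further items can be added.

CLOSURE = { [C → . T], [C → . e d b], [C → . e], [T → . C b b], [T → . b b b] }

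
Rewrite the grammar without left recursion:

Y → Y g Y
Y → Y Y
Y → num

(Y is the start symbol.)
Y → num Y'
Y' → g Y Y'
Y' → Y Y'
Y' → ε

Y is directly left-recursive. The standard transformation for
  A → A α₁ | ... | A α_m | β₁ | ... | β_n
is
  A  → β₁ A' | ... | β_n A'
  A' → α₁ A' | ... | α_m A' | ε

Y → num becomes Y → num Y'
Y → Y g Y becomes Y' → g Y Y'
Y → Y Y becomes Y' → Y Y'
Add Y' → ε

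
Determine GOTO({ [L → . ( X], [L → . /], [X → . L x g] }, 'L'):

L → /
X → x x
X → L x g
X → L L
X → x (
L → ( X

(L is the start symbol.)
GOTO(I, 'L') = CLOSURE({ [A → αX.β] : [A → α.Xβ] ∈ I, X = 'L' })

Items with dot before 'L', with the dot advanced:
  [X → . L x g] → [X → L . x g]
Closure adds nothing (no advanced item has the dot before a non-terminal).

GOTO = { [X → L . x g] }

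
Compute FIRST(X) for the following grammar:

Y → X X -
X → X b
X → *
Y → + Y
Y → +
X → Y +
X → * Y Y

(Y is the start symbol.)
{ '*', '+' }

To compute FIRST(X), examine every production with X on the left-hand side, reading each right-hand side left to right until a non-nullable symbol is reached.

FIRST sets of the other non-terminals involved (by the same procedure, iterated to a fixed point):
  FIRST(Y) = { '*', '+' }

From X → X b:
  - X is the symbol being defined: contributes nothing new
    X is not nullable, so stop
From X → *:
  - '*' is a terminal: add '*' and stop
From X → Y +:
  - Y is a non-terminal: add FIRST(Y) \ {ε} = { '*', '+' }
    Y is not nullable, so stop
From X → * Y Y:
  - '*' is a terminal: add '*' and stop

Collecting: FIRST(X) = { '*', '+' }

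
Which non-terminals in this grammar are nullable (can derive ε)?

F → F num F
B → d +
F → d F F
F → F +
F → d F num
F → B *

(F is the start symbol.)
A non-terminal is nullable if it can derive ε (the empty string): either it has an ε-production, or it has a production whose right-hand side consists entirely of nullable non-terminals.

There are no ε-productions, so no non-terminal can derive ε.
No non-terminals are nullable.

Answer: None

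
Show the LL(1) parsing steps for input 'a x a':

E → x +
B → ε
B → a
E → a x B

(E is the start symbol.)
Stack is shown with the top on the left.

Stack    Input    Action
------------------------
E $      a x a $  output E → a x B
a x B $  a x a $  match 'a'
x B $    x a $    match 'x'
B $      a $      output B → a
a $      a $      match 'a'
$        $        accept

The string is accepted.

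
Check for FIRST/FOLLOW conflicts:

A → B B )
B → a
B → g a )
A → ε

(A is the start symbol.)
No FIRST/FOLLOW conflicts.

Nullable non-terminals: A.
FIRST sets used below: FIRST(B) = { 'a', 'g' }

A: nullable alternative(s) A → ε; FOLLOW(A) = { $ }
  A → B B ): FIRST \ {ε} = { 'a', 'g' } — disjoint from FOLLOW(A)
  A → ε: FIRST \ {ε} = { } — this is the only nullable alternative, skip

B has no nullable alternative, so no FIRST/FOLLOW check is needed there.

No FIRST/FOLLOW conflicts found.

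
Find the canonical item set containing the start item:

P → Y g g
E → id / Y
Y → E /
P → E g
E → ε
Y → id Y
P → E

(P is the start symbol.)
{ [E → . id / Y], [E → .], [P → . E g], [P → . E], [P → . Y g g], [P' → . P], [Y → . E /], [Y → . id Y] }

First, augment the grammar with P' → P
I₀ = CLOSURE({ [P' → . P] }):
  [P' → . P] has the dot before P: add [P → . Y g g], [P → . E g], [P → . E]
  [P → . Y g g] has the dot before Y: add [Y → . E /], [Y → . id Y]
  [P → . E g] has the dot before E: add [E → . id / Y], [E → .]
No further items can be added.

I₀ = { [E → . id / Y], [E → .], [P → . E g], [P → . E], [P → . Y g g], [P' → . P], [Y → . E /], [Y → . id Y] }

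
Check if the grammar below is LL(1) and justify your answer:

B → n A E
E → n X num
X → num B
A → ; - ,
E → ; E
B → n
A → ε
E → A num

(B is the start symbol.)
No. Predict set conflict for B: { 'n' }

A grammar is LL(1) if for each non-terminal N with multiple productions, the predict sets of those productions are pairwise disjoint, where PREDICT(N → α) = (FIRST(α) \ {ε}) ∪ (FOLLOW(N) if α ⇒* ε).

Relevant sets:
  FIRST(A) = { ';', ε }
  FOLLOW(A) = { ';', 'n', 'num' }

For B:
  PREDICT(B → n A E) = { 'n' }
  PREDICT(B → n) = { 'n' }
For E:
  PREDICT(E → n X num) = { 'n' }
  PREDICT(E → ';' E) = { ';' }
  PREDICT(E → A num) = { ';', 'num' }
For A:
  PREDICT(A → ';' '-' ',') = { ';' }
  PREDICT(A → ε) = { ';', 'n', 'num' }
X has a single production, so nothing to check there.

Conflict found: Predict set conflict for B: { 'n' }
The grammar is NOT LL(1).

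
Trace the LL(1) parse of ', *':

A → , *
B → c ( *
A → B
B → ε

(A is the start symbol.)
Stack is shown with the top on the left.

Stack  Input  Action
--------------------
A $    , * $  output A → , *
, * $  , * $  match ','
* $    * $    match '*'
$      $      accept

The string is accepted.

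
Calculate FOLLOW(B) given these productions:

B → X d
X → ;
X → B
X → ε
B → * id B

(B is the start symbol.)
B is the start symbol, so $ ∈ FOLLOW(B).
In X → B: B is at the end, add FOLLOW(X)
In B → * id B: B is at the end; this adds FOLLOW(B) to itself — nothing new

The FOLLOW sets referred to above (computed the same way, to a fixed point):
  FOLLOW(X) = { 'd' }

Taking the union: FOLLOW(B) = { $, 'd' }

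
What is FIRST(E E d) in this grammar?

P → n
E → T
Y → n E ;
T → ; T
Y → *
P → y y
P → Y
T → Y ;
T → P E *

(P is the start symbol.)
{ '*', ';', 'n', 'y' }

FIRST sets of the non-terminals involved (from the grammar, by fixed-point iteration):
  FIRST(E) = { '*', ';', 'n', 'y' }

To compute FIRST(E E d), process the symbols left to right:
Symbol E is a non-terminal. Add FIRST(E) \ {ε} = { '*', ';', 'n', 'y' }
E is not nullable (ε ∉ FIRST(E)), so stop here.
FIRST(E E d) = { '*', ';', 'n', 'y' }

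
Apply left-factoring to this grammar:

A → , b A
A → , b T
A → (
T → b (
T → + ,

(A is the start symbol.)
Left-factoring transforms A → αβ₁ | αβ₂ into A → αA' and A' → β₁ | β₂
(α is the longest common prefix among the alternatives). Repeat until
no nonterminal has two alternatives with a common prefix.

Round 1: A has alternatives sharing prefix ', b'. Introduce A': A → , b A'
  Add: A' → A
  Add: A' → T

No remaining common prefixes — done.

Resulting grammar:
A → , b A'
A' → A
A' → T
A → (
T → b (
T → + ,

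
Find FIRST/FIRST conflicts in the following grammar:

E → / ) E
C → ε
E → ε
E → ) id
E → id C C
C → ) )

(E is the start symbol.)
No FIRST/FIRST conflicts.

A FIRST/FIRST conflict occurs when two productions N → α and N → β for the same non-terminal have FIRST(α) ∩ FIRST(β) ≠ ∅ (with ε ∈ FIRST of a nullable right-hand side, so two nullable alternatives also conflict).

Productions for E:
  E → / ) E: FIRST = { '/' }
  E → ε: FIRST = { ε }
  E → ) id: FIRST = { ')' }
  E → id C C: FIRST = { 'id' }
Productions for C:
  C → ε: FIRST = { ε }
  C → ) ): FIRST = { ')' }

All alternatives of each non-terminal have pairwise disjoint FIRST sets.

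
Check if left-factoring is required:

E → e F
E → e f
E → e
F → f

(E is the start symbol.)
Yes, E has productions with common prefix 'e'

Left-factoring is needed when two productions for the same non-terminal
share a common prefix on the right-hand side.

Productions for E:
  E → e F
  E → e f
  E → e

Found common prefix 'e' in productions for E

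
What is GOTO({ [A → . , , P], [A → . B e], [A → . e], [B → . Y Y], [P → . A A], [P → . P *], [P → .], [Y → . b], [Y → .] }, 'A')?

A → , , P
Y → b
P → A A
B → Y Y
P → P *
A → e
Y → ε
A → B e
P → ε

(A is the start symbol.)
{ [A → . , , P], [A → . B e], [A → . e], [B → . Y Y], [P → A . A], [Y → . b], [Y → .] }

GOTO(I, 'A') = CLOSURE({ [A → αX.β] : [A → α.Xβ] ∈ I, X = 'A' })

Items with dot before 'A', with the dot advanced:
  [P → . A A] → [P → A . A]
Closure of the advanced items:
  [P → A . A] has the dot before A: add [A → . , , P], [A → . e], [A → . B e]
  [A → . B e] has the dot before B: add [B → . Y Y]
  [B → . Y Y] has the dot before Y: add [Y → . b], [Y → .]

GOTO = { [A → . , , P], [A → . B e], [A → . e], [B → . Y Y], [P → A . A], [Y → . b], [Y → .] }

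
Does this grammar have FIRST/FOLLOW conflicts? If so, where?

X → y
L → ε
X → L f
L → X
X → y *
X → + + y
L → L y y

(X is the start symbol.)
Nullable non-terminals: L.
FIRST sets used below: FIRST(X) = { '+', 'f', 'y' }, FIRST(L) = { '+', 'f', 'y', ε }

L: nullable alternative(s) L → ε; FOLLOW(L) = { 'f', 'y' }
  L → ε: FIRST \ {ε} = { } — this is the only nullable alternative, skip
  L → X: FIRST \ {ε} = { '+', 'f', 'y' } — overlaps FOLLOW(L) on { 'f', 'y' }: CONFLICT
  L → L y y: FIRST \ {ε} = { '+', 'f', 'y' } — overlaps FOLLOW(L) on { 'f', 'y' }: CONFLICT

X has no nullable alternative, so no FIRST/FOLLOW check is needed there.

So the grammar has 2 FIRST/FOLLOW conflicts (marked CONFLICT above).

Answer: Yes. L → X with FOLLOW(L) on { 'f', 'y' }; L → L y y with FOLLOW(L) on { 'f', 'y' }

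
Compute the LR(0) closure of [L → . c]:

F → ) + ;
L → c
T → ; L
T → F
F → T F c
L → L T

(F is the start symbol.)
Start with: [L → . c]
The dot precedes the terminal c, so nothing is added.

CLOSURE = { [L → . c] }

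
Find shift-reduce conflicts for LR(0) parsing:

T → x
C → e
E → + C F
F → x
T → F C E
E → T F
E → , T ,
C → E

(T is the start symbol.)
A shift-reduce conflict occurs when an LR(0) state has both:
  - a complete (reduce) item [A → α .] (dot at the end), and
  - a shift item [B → β . c γ] (dot before a terminal).

Augment with T' → T and build the canonical LR(0) collection (I0 = CLOSURE({[T' → . T]}), then GOTO on every symbol after a dot until no new states appear). It has 17 states:
  I0: { [F → . x], [T → . F C E], [T → . x], [T' → . T] }  — shift
  I1: { [C → . E], [C → . e], [E → . + C F], [E → . , T ,], [E → . T F], [F → . x], [T → . F C E], [T → . x], [T → F . C E] }  — shift
  I2: { [T' → T .] }  — accept
  I3: { [F → x .], [T → x .] }  — 2 reduces
  I4: { [C → . E], [C → . e], [E → + . C F], [E → . + C F], [E → . , T ,], [E → . T F], [F → . x], [T → . F C E], [T → . x] }  — shift
  I5: { [E → , . T ,], [F → . x], [T → . F C E], [T → . x] }  — shift
  I6: { [E → . + C F], [E → . , T ,], [E → . T F], [F → . x], [T → . F C E], [T → . x], [T → F C . E] }  — shift
  I7: { [C → E .] }  — reduce
  I8: { [E → T . F], [F → . x] }  — shift
  I9: { [C → e .] }  — reduce
  I10: { [E → T F .] }  — reduce
  I11: { [F → x .] }  — reduce
  I12: { [T → F C E .] }  — reduce
  I13: { [E → , T . ,] }  — shift
  I14: { [E → , T , .] }  — reduce
  I15: { [E → + C . F], [F → . x] }  — shift
  I16: { [E → + C F .] }  — reduce

No state contains both a complete item and a shift item.

Answer: No shift-reduce conflicts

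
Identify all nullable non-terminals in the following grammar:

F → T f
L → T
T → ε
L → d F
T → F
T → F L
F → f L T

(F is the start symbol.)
ε-productions: T → ε
So T is immediately nullable.
L → T: every symbol on the right is nullable, so L is nullable too.
No further non-terminal can be added: every production for the remaining non-terminals contains a terminal or a non-nullable non-terminal.
Nullable = { 'L', 'T' }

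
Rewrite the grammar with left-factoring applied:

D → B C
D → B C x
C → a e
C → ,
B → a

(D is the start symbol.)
D → B C D'
D' → ε
D' → x
C → a e
C → ,
B → a

Left-factoring transforms A → αβ₁ | αβ₂ into A → αA' and A' → β₁ | β₂
(α is the longest common prefix among the alternatives). Repeat until
no nonterminal has two alternatives with a common prefix.

Round 1: D has alternatives sharing prefix 'B C'. Introduce D': D → B C D'
  Add: D' → ε
  Add: D' → x

No remaining common prefixes — done.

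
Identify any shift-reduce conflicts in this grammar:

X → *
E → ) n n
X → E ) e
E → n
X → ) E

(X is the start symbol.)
A shift-reduce conflict occurs when an LR(0) state has both:
  - a complete (reduce) item [A → α .] (dot at the end), and
  - a shift item [B → β . c γ] (dot before a terminal).

Augment with X' → X and build the canonical LR(0) collection (I0 = CLOSURE({[X' → . X]}), then GOTO on every symbol after a dot until no new states appear). It has 13 states:
  I0: { [E → . ) n n], [E → . n], [X → . ) E], [X → . *], [X → . E ) e], [X' → . X] }  — shift
  I1: { [E → ) . n n], [E → . ) n n], [E → . n], [X → ) . E] }  — shift
  I2: { [X → * .] }  — reduce
  I3: { [X → E . ) e] }  — shift
  I4: { [X' → X .] }  — accept
  I5: { [E → n .] }  — reduce
  I6: { [X → E ) . e] }  — shift
  I7: { [X → E ) e .] }  — reduce
  I8: { [E → ) . n n] }  — shift
  I9: { [X → ) E .] }  — reduce
  I10: { [E → ) n . n], [E → n .] }  — shift, reduce
  I11: { [E → ) n n .] }  — reduce
  I12: { [E → ) n . n] }  — shift

I10 contains reduce item [E → n .] and shift item [E → ) n . n] — shift-reduce conflict.

Answer: Yes — I10: [E → n .] vs [E → ) n . n]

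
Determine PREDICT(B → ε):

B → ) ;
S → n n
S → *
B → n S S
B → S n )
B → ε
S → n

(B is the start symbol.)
{ $ }

PREDICT(B → ε) = (FIRST(RHS) \ {ε}) ∪ (FOLLOW(B) if ε ∈ FIRST(RHS), i.e. RHS ⇒* ε)
The right-hand side is ε (FIRST(ε) = { ε }), so the predict set is FOLLOW(B) = { $ }
PREDICT(B → ε) = { $ }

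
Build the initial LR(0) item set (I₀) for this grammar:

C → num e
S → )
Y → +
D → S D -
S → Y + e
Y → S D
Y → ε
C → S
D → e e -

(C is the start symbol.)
First, augment the grammar with C' → C
I₀ = CLOSURE({ [C' → . C] }):
  [C' → . C] has the dot before C: add [C → . num e], [C → . S]
  [C → . S] has the dot before S: add [S → . )], [S → . Y + e]
  [S → . Y + e] has the dot before Y: add [Y → . +], [Y → . S D], [Y → .]
No further items can be added.

I₀ = { [C → . S], [C → . num e], [C' → . C], [S → . )], [S → . Y + e], [Y → . +], [Y → . S D], [Y → .] }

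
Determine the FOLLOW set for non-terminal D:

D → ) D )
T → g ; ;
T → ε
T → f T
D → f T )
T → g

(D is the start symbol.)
To compute FOLLOW(D), find every occurrence of D on a right-hand side N → α D β: add FIRST(β) \ {ε}, and if β is empty or nullable also add FOLLOW(N). Iterate to a fixed point.

D is the start symbol, so $ ∈ FOLLOW(D).
In D → ) D ): D is followed by ')', add FIRST(')') \ {ε} = { ')' }

Taking the union: FOLLOW(D) = { $, ')' }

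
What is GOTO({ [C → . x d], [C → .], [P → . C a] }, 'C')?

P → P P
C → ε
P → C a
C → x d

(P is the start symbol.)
GOTO(I, 'C') = CLOSURE({ [A → αX.β] : [A → α.Xβ] ∈ I, X = 'C' })

Items with dot before 'C', with the dot advanced:
  [P → . C a] → [P → C . a]
Closure adds nothing (no advanced item has the dot before a non-terminal).

GOTO = { [P → C . a] }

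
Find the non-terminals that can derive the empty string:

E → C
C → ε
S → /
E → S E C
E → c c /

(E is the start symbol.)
{ 'C', 'E' }

A non-terminal is nullable if it can derive ε (the empty string): either it has an ε-production, or it has a production whose right-hand side consists entirely of nullable non-terminals.

ε-productions: C → ε
So C is immediately nullable.
E → C: every symbol on the right is nullable, so E is nullable too.
No further non-terminal can be added: every production for the remaining non-terminals contains a terminal or a non-nullable non-terminal.
Nullable = { 'C', 'E' }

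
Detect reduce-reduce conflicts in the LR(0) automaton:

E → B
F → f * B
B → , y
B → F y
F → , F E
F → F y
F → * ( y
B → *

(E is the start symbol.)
Yes — I9: [B → F y .] vs [F → F y .]

Augment with E' → E and build the canonical LR(0) collection (I0 = CLOSURE({[E' → . E]}), then GOTO on every symbol after a dot until no new states appear). It has 18 states:
  I0: { [B → . *], [B → . , y], [B → . F y], [E → . B], [E' → . E], [F → . * ( y], [F → . , F E], [F → . F y], [F → . f * B] }  — shift
  I1: { [B → * .], [F → * . ( y] }  — shift, reduce
  I2: { [B → , . y], [F → , . F E], [F → . * ( y], [F → . , F E], [F → . F y], [F → . f * B] }  — shift
  I3: { [E → B .] }  — reduce
  I4: { [E' → E .] }  — accept
  I5: { [B → F . y], [F → F . y] }  — shift
  I6: { [F → f . * B] }  — shift
  I7: { [B → . *], [B → . , y], [B → . F y], [F → . * ( y], [F → . , F E], [F → . F y], [F → . f * B], [F → f * . B] }  — shift
  I8: { [F → f * B .] }  — reduce
  I9: { [B → F y .], [F → F y .] }  — 2 reduces
  I10: { [F → * . ( y] }  — shift
  I11: { [F → , . F E], [F → . * ( y], [F → . , F E], [F → . F y], [F → . f * B] }  — shift
  I12: { [B → . *], [B → . , y], [B → . F y], [E → . B], [F → , F . E], [F → . * ( y], [F → . , F E], [F → . F y], [F → . f * B], [F → F . y] }  — shift
  I13: { [B → , y .] }  — reduce
  I14: { [F → , F E .] }  — reduce
  I15: { [F → F y .] }  — reduce
  I16: { [F → * ( . y] }  — shift
  I17: { [F → * ( y .] }  — reduce

I9 contains complete items [B → F y .], [F → F y .] — reduce-reduce conflict.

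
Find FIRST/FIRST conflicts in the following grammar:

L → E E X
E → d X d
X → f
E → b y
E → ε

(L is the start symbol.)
No FIRST/FIRST conflicts.

Productions for E:
  E → d X d: FIRST = { 'd' }
  E → b y: FIRST = { 'b' }
  E → ε: FIRST = { ε }
L, X have only one production, so no FIRST/FIRST conflict is possible there.

All alternatives of each non-terminal have pairwise disjoint FIRST sets.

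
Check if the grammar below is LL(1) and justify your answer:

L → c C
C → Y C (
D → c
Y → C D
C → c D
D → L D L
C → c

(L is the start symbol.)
Relevant sets:
  FIRST(Y) = { 'c' }
  FIRST(L) = { 'c' }

For C:
  PREDICT(C → Y C '(') = { 'c' }
  PREDICT(C → c D) = { 'c' }
  PREDICT(C → c) = { 'c' }
For D:
  PREDICT(D → c) = { 'c' }
  PREDICT(D → L D L) = { 'c' }
L, Y have a single production, so nothing to check there.

Conflict found: Predict set conflict for C: { 'c' }
The grammar is NOT LL(1).

Answer: No. Predict set conflict for C: { 'c' }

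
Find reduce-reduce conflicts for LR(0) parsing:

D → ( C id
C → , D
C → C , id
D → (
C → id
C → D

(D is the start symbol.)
No reduce-reduce conflicts

Augment with D' → D and build the canonical LR(0) collection (I0 = CLOSURE({[D' → . D]}), then GOTO on every symbol after a dot until no new states appear). It has 11 states:
  I0: { [D → . ( C id], [D → . (], [D' → . D] }  — shift
  I1: { [C → . , D], [C → . C , id], [C → . D], [C → . id], [D → ( . C id], [D → ( .], [D → . ( C id], [D → . (] }  — shift, reduce
  I2: { [D' → D .] }  — accept
  I3: { [C → , . D], [D → . ( C id], [D → . (] }  — shift
  I4: { [C → C . , id], [D → ( C . id] }  — shift
  I5: { [C → D .] }  — reduce
  I6: { [C → id .] }  — reduce
  I7: { [C → C , . id] }  — shift
  I8: { [D → ( C id .] }  — reduce
  I9: { [C → C , id .] }  — reduce
  I10: { [C → , D .] }  — reduce

No state contains more than one complete item.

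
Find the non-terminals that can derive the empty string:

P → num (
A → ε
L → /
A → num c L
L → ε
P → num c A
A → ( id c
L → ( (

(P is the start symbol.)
{ 'A', 'L' }

ε-productions: A → ε, L → ε
So A, L are immediately nullable.
No further non-terminal can be added: every production for the remaining non-terminals contains a terminal or a non-nullable non-terminal.
Nullable = { 'A', 'L' }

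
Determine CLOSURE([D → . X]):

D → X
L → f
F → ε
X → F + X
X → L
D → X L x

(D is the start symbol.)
{ [D → . X], [F → .], [L → . f], [X → . F + X], [X → . L] }

To compute CLOSURE, for each item [A → α.Bβ] where B is a non-terminal, add [B → .γ] for all productions B → γ; repeat for the newly added items until nothing changes.

Start with: [D → . X]
  [D → . X] has the dot before X: add [X → . F + X], [X → . L]
  [X → . F + X] has the dot before F: add [F → .]
  [X → . L] has the dot before L: add [L → . f]
No further items can be added.

CLOSURE = { [D → . X], [F → .], [L → . f], [X → . F + X], [X → . L] }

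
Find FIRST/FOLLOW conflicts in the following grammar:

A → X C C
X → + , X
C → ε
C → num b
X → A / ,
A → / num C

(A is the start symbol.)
Yes. C → num b with FOLLOW(C) on { 'num' }

Nullable non-terminals: C.

C: nullable alternative(s) C → ε; FOLLOW(C) = { $, '/', 'num' }
  C → ε: FIRST \ {ε} = { } — this is the only nullable alternative, skip
  C → num b: FIRST \ {ε} = { 'num' } — overlaps FOLLOW(C) on { 'num' }: CONFLICT

A, X have no nullable alternative, so no FIRST/FOLLOW check is needed there.

So the grammar has 1 FIRST/FOLLOW conflict (marked CONFLICT above).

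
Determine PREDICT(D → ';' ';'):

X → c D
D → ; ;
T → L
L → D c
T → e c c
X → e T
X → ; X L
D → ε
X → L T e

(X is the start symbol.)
{ ';' }

PREDICT(D → ';' ';') = (FIRST(RHS) \ {ε}) ∪ (FOLLOW(D) if ε ∈ FIRST(RHS), i.e. RHS ⇒* ε)
FIRST(';' ';') = { ';' }
ε ∉ FIRST(';' ';'), so FOLLOW(D) is not added.
PREDICT(D → ';' ';') = { ';' }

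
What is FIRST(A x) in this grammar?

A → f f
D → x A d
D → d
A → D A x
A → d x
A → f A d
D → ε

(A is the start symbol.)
{ 'd', 'f', 'x' }

FIRST sets of the non-terminals involved (from the grammar, by fixed-point iteration):
  FIRST(A) = { 'd', 'f', 'x' }

To compute FIRST(A x), process the symbols left to right:
Symbol A is a non-terminal. Add FIRST(A) \ {ε} = { 'd', 'f', 'x' }
A is not nullable (ε ∉ FIRST(A)), so stop here.
FIRST(A x) = { 'd', 'f', 'x' }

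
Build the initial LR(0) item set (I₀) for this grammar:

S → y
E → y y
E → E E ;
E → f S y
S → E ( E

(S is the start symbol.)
First, augment the grammar with S' → S
I₀ = CLOSURE({ [S' → . S] }):
  [S' → . S] has the dot before S: add [S → . y], [S → . E ( E]
  [S → . E ( E] has the dot before E: add [E → . y y], [E → . E E ;], [E → . f S y]
No further items can be added.

I₀ = { [E → . E E ;], [E → . f S y], [E → . y y], [S → . E ( E], [S → . y], [S' → . S] }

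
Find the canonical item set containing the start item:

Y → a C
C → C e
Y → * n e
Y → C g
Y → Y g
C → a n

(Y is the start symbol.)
First, augment the grammar with Y' → Y
I₀ = CLOSURE({ [Y' → . Y] }):
  [Y' → . Y] has the dot before Y: add [Y → . a C], [Y → . * n e], [Y → . C g], [Y → . Y g]
  [Y → . C g] has the dot before C: add [C → . C e], [C → . a n]
No further items can be added.

I₀ = { [C → . C e], [C → . a n], [Y → . * n e], [Y → . C g], [Y → . Y g], [Y → . a C], [Y' → . Y] }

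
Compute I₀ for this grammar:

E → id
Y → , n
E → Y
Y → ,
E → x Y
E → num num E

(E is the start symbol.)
{ [E → . Y], [E → . id], [E → . num num E], [E → . x Y], [E' → . E], [Y → . , n], [Y → . ,] }

First, augment the grammar with E' → E
I₀ = CLOSURE({ [E' → . E] }):
  [E' → . E] has the dot before E: add [E → . id], [E → . Y], [E → . x Y], [E → . num num E]
  [E → . Y] has the dot before Y: add [Y → . , n], [Y → . ,]
No further items can be added.

I₀ = { [E → . Y], [E → . id], [E → . num num E], [E → . x Y], [E' → . E], [Y → . , n], [Y → . ,] }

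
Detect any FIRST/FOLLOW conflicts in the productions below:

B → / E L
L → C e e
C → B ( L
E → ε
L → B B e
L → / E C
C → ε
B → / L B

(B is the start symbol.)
A FIRST/FOLLOW conflict occurs when a non-terminal N has a nullable alternative N → β (β ⇒* ε) and another alternative N → α with FIRST(α) ∩ FOLLOW(N) ≠ ∅: on such a lookahead the parser cannot decide between expanding α and letting N vanish via β.

Nullable non-terminals: C, E.
FIRST sets used below: FIRST(B) = { '/' }

C: nullable alternative(s) C → ε; FOLLOW(C) = { $, '(', '/', 'e' }
  C → B ( L: FIRST \ {ε} = { '/' } — overlaps FOLLOW(C) on { '/' }: CONFLICT
  C → ε: FIRST \ {ε} = { } — this is the only nullable alternative, skip
E has a nullable alternative but only one production, so nothing to check.

B, L have no nullable alternative, so no FIRST/FOLLOW check is needed there.

So the grammar has 1 FIRST/FOLLOW conflict (marked CONFLICT above).

Answer: Yes. C → B '(' L with FOLLOW(C) on { '/' }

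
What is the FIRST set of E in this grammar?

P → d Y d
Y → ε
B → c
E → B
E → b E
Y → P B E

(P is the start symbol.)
FIRST sets of the other non-terminals involved (by the same procedure, iterated to a fixed point):
  FIRST(B) = { 'c' }

From E → B:
  - B is a non-terminal: add FIRST(B) \ {ε} = { 'c' }
    B is not nullable, so stop
From E → b E:
  - b is a terminal: add 'b' and stop

Collecting: FIRST(E) = { 'b', 'c' }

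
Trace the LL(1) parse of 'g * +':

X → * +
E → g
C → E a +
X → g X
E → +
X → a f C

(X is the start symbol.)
LL(1) parsing maintains a stack (initially the start symbol over $) and the input. At each step: if the stack top is a terminal, match it against the current input token; if it is a non-terminal N, replace it with the RHS of M[N, lookahead] (the unique production whose predict set contains the lookahead).

Stack is shown with the top on the left.

Stack  Input    Action
----------------------
X $    g * + $  output X → g X
g X $  g * + $  match 'g'
X $    * + $    output X → * +
* + $  * + $    match '*'
+ $    + $      match '+'
$      $        accept

The string is accepted.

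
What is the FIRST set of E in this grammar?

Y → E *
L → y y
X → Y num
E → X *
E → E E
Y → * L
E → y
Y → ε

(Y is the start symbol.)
FIRST sets of the other non-terminals involved (by the same procedure, iterated to a fixed point):
  FIRST(X) = { '*', 'num', 'y' }

From E → X *:
  - X is a non-terminal: add FIRST(X) \ {ε} = { '*', 'num', 'y' }
    X is not nullable, so stop
From E → E E:
  - E is the symbol being defined: contributes nothing new
    E is not nullable, so stop
From E → y:
  - y is a terminal: add 'y' and stop

Collecting: FIRST(E) = { '*', 'num', 'y' }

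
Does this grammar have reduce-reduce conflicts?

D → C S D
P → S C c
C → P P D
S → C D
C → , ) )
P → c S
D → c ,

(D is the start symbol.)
A reduce-reduce conflict occurs when an LR(0) state has two complete items [A → α .] and [B → β .] — both call for a reduction, and with no lookahead the parser cannot choose between them.

Augment with D' → D and build the canonical LR(0) collection (I0 = CLOSURE({[D' → . D]}), then GOTO on every symbol after a dot until no new states appear). It has 21 states:
  I0: { [C → . , ) )], [C → . P P D], [D → . C S D], [D → . c ,], [D' → . D], [P → . S C c], [P → . c S], [S → . C D] }  — shift
  I1: { [C → , . ) )] }  — shift
  I2: { [C → . , ) )], [C → . P P D], [D → . C S D], [D → . c ,], [D → C . S D], [P → . S C c], [P → . c S], [S → . C D], [S → C . D] }  — shift
  I3: { [D' → D .] }  — accept
  I4: { [C → . , ) )], [C → . P P D], [C → P . P D], [P → . S C c], [P → . c S], [S → . C D] }  — shift
  I5: { [C → . , ) )], [C → . P P D], [P → . S C c], [P → . c S], [P → S . C c], [S → . C D] }  — shift
  I6: { [C → . , ) )], [C → . P P D], [D → c . ,], [P → . S C c], [P → . c S], [P → c . S], [S → . C D] }  — shift
  I7: { [C → , . ) )], [D → c , .] }  — shift, reduce
  I8: { [C → . , ) )], [C → . P P D], [D → . C S D], [D → . c ,], [P → . S C c], [P → . c S], [S → . C D], [S → C . D] }  — shift
  I9: { [C → . , ) )], [C → . P P D], [P → . S C c], [P → . c S], [P → S . C c], [P → c S .], [S → . C D] }  — shift, reduce
  I10: { [C → . , ) )], [C → . P P D], [P → . S C c], [P → . c S], [P → c . S], [S → . C D] }  — shift
  I11: { [C → . , ) )], [C → . P P D], [D → . C S D], [D → . c ,], [P → . S C c], [P → . c S], [P → S C . c], [S → . C D], [S → C . D] }  — shift
  I12: { [S → C D .] }  — reduce
  I13: { [C → . , ) )], [C → . P P D], [D → c . ,], [P → . S C c], [P → . c S], [P → S C c .], [P → c . S], [S → . C D] }  — shift, reduce
  I14: { [C → , ) . )] }  — shift
  I15: { [C → , ) ) .] }  — reduce
  I16: { [C → . , ) )], [C → . P P D], [C → P . P D], [C → P P . D], [D → . C S D], [D → . c ,], [P → . S C c], [P → . c S], [S → . C D] }  — shift
  I17: { [C → P P D .] }  — reduce
  I18: { [C → . , ) )], [C → . P P D], [D → . C S D], [D → . c ,], [D → C S . D], [P → . S C c], [P → . c S], [P → S . C c], [S → . C D] }  — shift
  I19: { [C → . , ) )], [C → . P P D], [D → . C S D], [D → . c ,], [D → C . S D], [P → . S C c], [P → . c S], [P → S C . c], [S → . C D], [S → C . D] }  — shift
  I20: { [D → C S D .] }  — reduce

No state contains more than one complete item.

Answer: No reduce-reduce conflicts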